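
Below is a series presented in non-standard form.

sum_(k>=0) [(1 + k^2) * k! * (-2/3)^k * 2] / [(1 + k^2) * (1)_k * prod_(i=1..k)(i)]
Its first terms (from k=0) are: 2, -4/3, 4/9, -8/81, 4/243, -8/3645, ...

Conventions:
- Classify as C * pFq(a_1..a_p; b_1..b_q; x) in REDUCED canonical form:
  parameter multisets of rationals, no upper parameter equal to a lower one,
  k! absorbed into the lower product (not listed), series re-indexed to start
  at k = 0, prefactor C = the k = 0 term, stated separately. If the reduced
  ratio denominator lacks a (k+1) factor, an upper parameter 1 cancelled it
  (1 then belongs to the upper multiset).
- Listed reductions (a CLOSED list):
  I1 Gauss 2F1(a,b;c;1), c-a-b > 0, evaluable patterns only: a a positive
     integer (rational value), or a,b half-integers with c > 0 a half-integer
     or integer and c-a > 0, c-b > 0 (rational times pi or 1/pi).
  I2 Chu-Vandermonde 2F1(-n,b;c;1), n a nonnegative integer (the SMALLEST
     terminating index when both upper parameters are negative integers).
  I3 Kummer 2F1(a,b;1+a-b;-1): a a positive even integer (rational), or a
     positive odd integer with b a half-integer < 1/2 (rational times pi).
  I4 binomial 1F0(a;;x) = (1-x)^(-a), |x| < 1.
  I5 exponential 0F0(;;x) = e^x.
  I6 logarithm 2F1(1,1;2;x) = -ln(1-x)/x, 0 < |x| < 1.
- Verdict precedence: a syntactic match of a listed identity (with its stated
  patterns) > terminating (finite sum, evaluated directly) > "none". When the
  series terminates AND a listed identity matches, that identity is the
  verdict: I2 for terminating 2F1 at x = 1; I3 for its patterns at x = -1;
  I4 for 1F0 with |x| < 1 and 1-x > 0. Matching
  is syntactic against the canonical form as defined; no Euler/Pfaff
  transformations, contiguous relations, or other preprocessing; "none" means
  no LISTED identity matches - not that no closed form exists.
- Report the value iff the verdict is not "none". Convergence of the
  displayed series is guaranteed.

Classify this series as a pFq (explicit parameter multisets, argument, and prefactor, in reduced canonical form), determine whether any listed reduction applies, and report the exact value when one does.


At argument -2/3: a 0F0 with upper {-}, lower {-}, scaled by C = 2. Verdict: the I5 exponential reduction applies (the 0F0 exponential series at x = -2/3). Its exact value is 2 * e^(-2/3).

Key step: t_0 = 2 here, and the parameter 1 appears in both the upper and lower lists and cancels (alongside the other common factor).
Adjacent-term ratio: r(k) = (-2/3) * 1 / [(k+1)] - rational; roots negated = parameters, x = (-2/3), C = 2.


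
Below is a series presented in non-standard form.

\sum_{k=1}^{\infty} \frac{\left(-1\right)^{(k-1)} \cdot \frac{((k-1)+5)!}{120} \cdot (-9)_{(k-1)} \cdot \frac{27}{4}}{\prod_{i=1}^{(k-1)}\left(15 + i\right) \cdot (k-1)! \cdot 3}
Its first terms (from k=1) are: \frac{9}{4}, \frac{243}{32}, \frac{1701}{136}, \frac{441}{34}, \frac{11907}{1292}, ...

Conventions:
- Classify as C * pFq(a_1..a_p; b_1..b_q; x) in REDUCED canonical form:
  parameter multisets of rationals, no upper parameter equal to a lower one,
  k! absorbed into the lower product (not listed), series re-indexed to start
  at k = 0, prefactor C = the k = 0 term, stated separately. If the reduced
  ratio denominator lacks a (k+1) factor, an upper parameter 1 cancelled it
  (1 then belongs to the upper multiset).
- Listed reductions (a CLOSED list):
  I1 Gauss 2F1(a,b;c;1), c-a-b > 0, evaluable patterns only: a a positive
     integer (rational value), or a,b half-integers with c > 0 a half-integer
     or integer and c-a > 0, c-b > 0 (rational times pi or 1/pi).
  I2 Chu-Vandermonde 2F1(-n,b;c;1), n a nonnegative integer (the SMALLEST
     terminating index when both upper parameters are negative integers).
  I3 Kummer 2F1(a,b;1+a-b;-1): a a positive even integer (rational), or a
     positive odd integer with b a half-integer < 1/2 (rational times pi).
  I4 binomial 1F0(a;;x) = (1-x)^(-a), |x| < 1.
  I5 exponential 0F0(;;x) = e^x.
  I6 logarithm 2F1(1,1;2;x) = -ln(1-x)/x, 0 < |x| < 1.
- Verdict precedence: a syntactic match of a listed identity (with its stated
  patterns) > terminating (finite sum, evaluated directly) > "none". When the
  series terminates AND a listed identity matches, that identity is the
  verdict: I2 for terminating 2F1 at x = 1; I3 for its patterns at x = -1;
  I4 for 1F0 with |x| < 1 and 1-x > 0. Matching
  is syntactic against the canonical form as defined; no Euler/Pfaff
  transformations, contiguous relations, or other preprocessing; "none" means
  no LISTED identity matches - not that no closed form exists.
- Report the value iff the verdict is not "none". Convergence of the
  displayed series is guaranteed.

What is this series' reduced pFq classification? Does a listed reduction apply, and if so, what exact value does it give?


Classification (C = \frac{9}{4}): 2F1 with upper {-9, 6}, lower {16}, argument x = -1. Verdict (x = -1): Kummer's theorem (I3) applies (x = -1; c = 16 equals 1+a-b for upper {-9, 6}: listed pattern). Hence: \frac{819}{16}.

First insight: with t_0 = \frac{9}{4}, the constant factors (C = 9/4, x = -1) combine into one prefactor.
Consecutive-term ratio: r(k) = -1 * (k-9) (k+6) / [(k+16) (k+1)] - rational; roots negated = parameters, x = -1, C = \frac{9}{4}.


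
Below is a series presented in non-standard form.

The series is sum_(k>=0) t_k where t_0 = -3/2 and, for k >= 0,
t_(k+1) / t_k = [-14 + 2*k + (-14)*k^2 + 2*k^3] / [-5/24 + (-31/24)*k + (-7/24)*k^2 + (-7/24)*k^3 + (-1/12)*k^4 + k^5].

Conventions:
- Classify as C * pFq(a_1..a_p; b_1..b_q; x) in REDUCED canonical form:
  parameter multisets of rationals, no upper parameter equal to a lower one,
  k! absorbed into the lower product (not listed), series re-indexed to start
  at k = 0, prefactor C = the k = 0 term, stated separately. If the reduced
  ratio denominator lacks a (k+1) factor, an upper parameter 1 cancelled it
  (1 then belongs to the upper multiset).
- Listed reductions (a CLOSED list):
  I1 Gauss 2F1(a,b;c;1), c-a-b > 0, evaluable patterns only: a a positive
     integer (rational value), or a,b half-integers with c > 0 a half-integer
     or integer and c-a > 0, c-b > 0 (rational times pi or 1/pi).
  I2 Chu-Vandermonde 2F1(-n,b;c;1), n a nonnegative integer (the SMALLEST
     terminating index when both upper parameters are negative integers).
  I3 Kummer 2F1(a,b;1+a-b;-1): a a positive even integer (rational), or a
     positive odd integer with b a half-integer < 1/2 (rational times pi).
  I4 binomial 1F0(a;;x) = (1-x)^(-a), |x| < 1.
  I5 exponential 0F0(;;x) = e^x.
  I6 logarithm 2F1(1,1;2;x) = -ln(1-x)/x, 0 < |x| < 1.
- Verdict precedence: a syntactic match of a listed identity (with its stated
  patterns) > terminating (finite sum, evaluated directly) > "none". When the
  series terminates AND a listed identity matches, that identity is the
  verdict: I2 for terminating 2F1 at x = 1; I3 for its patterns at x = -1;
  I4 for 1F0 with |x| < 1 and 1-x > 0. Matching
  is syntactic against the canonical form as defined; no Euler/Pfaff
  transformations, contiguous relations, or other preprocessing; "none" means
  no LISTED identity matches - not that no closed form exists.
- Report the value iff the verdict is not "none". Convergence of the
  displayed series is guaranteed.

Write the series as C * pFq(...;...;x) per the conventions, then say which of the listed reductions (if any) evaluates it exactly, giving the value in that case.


Classification (C = -3/2): 1F2 with upper {-7}, lower {-5/4, 1/6}, argument x = 2. Verdict: terminating at k = 7: the factor (-7)_k kills every later term; summing the 8 survivors is exact. Hence: 2530779588512121/3626709336250.

First insight: from the first term -3/2: factor the ratio over Q (C = -3/2): negated roots = parameters.
Term ratio: r(k) = 2 * (k-7) / [(k-5/4) (k+1/6) (k+1)] - rational; roots negated = parameters, x = 2, C = -3/2.


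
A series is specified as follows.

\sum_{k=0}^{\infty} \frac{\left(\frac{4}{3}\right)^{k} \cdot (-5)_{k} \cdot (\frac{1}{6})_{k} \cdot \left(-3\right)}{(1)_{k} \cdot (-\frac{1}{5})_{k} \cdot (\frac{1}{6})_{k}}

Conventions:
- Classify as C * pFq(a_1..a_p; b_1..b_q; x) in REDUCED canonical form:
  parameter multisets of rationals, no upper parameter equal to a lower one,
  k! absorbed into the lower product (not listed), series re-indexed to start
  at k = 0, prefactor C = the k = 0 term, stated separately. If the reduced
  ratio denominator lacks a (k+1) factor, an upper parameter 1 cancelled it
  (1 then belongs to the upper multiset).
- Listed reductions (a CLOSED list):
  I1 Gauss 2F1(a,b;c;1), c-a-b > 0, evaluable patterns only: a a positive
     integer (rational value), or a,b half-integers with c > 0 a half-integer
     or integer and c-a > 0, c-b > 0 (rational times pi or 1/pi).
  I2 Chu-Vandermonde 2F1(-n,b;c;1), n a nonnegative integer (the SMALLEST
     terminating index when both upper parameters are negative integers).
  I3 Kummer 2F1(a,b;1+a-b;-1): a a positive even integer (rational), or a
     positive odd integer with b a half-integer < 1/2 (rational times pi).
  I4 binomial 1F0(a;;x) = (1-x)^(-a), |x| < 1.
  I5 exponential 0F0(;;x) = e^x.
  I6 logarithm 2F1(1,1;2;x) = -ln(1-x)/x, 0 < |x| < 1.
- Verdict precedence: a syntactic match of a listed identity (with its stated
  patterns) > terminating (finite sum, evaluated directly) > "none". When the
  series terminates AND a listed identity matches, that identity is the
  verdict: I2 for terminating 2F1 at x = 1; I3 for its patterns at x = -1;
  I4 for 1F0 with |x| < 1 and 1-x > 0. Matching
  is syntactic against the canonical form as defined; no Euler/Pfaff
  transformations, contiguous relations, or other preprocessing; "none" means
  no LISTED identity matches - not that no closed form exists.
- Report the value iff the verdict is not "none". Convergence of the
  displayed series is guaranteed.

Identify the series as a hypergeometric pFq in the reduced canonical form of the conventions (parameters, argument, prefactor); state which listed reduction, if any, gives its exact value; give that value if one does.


First insight: t_0 = -3 here, and (1)_k (prefactor -3) is k! itself.
Term ratio: r(k) = \frac{4}{3} * (k-5) / [(k-\frac{1}{5}) (k+1)] ; factor over Q: parameters, x = \frac{4}{3}, and C = -3.

The series (x = \frac{4}{3}) is 1F1: upper {-5}, lower {-\frac{1}{5}}, prefactor -3. Verdict: terminating. With -5 upstairs the series is a 6-term polynomial sum; evaluated term by term. Value: \frac{3692429}{96957}.


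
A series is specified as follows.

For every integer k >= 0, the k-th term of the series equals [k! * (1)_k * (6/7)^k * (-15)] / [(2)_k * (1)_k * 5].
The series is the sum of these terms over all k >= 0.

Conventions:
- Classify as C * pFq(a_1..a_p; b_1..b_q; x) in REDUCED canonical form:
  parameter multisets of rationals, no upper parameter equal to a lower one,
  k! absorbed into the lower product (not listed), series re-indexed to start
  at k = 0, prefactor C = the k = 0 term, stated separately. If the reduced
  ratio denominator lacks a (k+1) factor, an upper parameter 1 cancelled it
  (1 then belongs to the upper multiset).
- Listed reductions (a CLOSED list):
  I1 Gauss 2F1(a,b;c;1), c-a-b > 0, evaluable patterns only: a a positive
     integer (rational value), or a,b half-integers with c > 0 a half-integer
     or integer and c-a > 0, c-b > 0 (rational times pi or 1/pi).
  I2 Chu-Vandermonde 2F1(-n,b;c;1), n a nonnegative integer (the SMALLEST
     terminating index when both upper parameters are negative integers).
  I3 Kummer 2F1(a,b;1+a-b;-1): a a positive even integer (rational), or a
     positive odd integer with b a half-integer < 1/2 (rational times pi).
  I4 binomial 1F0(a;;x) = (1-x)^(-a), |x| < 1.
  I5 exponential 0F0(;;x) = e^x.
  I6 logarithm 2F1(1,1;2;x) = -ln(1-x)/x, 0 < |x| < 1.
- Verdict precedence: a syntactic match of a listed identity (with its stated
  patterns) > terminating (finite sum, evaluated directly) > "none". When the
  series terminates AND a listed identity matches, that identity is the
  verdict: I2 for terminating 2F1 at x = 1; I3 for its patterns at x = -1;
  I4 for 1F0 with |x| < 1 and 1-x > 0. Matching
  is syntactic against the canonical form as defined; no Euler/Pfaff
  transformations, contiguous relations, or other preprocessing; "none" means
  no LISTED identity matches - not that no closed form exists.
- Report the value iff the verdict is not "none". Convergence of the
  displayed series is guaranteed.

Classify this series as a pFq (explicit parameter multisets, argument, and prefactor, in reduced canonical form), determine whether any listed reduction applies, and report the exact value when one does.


Classification (C = -3): 2F1 with upper {1, 1}, lower {2}, argument x = 6/7. Verdict at x = 6/7: the logarithmic series (I6) matches (the logarithm: parameters (1,1;2), x = 6/7). Exact value: (7/2) * ln(1/7).

Key step: t_0 = -3 here, and (1)_k (C = -3) is k! itself.
Adjacent-term ratio: r(k) = (6/7) * (k+1) (k+1) / [(k+2) (k+1)] - poly over poly, x = (6/7) from leading terms; C = -3 at k = 0.


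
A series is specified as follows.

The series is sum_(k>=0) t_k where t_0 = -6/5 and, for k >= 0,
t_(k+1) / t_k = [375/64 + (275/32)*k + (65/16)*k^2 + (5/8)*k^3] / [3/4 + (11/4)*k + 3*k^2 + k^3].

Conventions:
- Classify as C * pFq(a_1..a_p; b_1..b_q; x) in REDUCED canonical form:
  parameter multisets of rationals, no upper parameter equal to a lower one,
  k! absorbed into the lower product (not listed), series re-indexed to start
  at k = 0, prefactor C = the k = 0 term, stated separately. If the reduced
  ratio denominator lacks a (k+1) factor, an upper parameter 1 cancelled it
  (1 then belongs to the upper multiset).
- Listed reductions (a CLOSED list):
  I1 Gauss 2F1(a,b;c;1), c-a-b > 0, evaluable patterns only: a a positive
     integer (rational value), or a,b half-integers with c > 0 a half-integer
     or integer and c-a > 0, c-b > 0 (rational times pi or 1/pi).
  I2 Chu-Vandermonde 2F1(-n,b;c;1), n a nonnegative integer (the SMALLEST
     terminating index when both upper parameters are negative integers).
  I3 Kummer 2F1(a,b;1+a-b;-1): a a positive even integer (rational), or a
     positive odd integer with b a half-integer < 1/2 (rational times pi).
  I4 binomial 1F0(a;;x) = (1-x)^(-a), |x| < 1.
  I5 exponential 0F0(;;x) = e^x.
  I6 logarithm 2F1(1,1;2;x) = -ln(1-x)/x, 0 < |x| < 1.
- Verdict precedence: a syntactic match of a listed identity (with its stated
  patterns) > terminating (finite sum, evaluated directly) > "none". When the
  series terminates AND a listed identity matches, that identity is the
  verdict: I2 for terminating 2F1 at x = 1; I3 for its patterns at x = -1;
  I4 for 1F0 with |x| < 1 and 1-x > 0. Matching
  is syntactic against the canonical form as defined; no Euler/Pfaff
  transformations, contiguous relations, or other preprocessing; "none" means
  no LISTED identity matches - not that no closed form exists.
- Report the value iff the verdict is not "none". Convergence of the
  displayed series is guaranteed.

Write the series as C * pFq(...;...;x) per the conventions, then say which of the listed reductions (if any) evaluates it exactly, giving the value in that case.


This is -6/5 * 2F1(5/2, 5/2; 1/2; 5/8) in reduced canonical form. Verdict: none. No listed pattern accepts 2F1(5/2, 5/2; 1/2; 5/8).

Structural cue: t_0 = -6/5 here, and factor the ratio over Q (prefactor -6/5): negated roots = parameters.
Term ratio: r(k) = (5/8) * (k+5/2) (k+5/2) / [(k+1/2) (k+1)] - poly over poly, x = (5/8) from leading terms; C = -6/5 at k = 0.


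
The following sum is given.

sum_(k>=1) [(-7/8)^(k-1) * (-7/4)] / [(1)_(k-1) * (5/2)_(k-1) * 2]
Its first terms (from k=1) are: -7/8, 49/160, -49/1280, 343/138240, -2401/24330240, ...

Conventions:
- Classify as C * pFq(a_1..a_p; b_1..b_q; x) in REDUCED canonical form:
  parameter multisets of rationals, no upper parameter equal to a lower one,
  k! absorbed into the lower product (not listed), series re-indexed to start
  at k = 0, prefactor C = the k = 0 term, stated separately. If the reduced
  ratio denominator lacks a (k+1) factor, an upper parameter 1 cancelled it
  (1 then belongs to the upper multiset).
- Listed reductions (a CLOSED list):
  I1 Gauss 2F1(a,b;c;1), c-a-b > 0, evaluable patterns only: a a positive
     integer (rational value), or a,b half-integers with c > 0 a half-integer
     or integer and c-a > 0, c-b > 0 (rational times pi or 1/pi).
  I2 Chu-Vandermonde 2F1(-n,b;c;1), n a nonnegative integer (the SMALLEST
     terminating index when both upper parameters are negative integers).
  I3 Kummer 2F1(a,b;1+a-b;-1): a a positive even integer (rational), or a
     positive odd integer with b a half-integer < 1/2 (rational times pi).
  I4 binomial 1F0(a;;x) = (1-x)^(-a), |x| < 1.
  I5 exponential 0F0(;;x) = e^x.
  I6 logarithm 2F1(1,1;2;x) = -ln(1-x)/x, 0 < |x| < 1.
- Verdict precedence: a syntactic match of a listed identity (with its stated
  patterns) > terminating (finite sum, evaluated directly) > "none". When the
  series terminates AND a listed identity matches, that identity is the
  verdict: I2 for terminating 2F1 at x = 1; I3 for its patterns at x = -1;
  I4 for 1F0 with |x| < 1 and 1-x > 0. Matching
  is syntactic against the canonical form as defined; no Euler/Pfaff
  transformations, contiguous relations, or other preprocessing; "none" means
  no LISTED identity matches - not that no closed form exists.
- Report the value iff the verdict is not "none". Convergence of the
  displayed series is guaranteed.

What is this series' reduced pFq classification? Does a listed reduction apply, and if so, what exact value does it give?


Canonical form: C = -7/8 times 0F1 with upper {-}, lower {5/2}, x = -7/8. Verdict: none here - no I1-I6 shape fits x = -7/8 with lower {5/2}.

Structural cue: t_0 being -7/8, the constant factors (C = -7/8, x = -7/8) combine into one prefactor.
Step ratio: r(k) = (-7/8) * 1 / [(k+5/2) (k+1)] ; factor over Q: parameters, x = (-7/8), and C = -7/8.


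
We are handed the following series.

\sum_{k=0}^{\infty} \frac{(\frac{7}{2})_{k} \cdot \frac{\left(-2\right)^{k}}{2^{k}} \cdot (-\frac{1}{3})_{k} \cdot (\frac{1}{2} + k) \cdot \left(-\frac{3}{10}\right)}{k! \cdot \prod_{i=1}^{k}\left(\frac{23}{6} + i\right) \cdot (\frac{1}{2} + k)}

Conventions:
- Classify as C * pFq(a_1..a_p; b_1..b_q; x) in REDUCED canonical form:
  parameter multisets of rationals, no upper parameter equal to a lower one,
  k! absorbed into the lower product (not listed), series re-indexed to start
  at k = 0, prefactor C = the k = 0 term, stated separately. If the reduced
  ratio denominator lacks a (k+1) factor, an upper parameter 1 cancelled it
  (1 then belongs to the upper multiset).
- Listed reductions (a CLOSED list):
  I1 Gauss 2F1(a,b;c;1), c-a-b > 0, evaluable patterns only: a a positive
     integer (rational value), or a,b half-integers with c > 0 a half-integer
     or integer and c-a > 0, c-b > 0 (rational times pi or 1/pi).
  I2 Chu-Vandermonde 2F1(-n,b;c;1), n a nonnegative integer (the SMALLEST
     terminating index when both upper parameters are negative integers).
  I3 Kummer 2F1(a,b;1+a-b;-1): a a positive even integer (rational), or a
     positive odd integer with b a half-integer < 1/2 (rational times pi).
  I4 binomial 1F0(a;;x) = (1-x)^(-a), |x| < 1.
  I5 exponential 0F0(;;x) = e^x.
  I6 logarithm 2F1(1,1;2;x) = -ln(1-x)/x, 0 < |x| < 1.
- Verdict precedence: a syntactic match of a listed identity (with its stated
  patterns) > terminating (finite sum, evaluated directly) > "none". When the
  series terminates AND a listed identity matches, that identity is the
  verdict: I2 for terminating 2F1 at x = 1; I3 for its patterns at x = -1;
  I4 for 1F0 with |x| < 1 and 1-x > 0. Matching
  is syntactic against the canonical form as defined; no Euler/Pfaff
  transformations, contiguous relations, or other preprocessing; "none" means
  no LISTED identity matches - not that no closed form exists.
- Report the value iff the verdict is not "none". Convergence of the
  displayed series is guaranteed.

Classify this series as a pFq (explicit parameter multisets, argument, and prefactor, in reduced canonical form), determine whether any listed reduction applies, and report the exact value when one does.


At argument -1: a 2F1 with upper {-\frac{1}{3}, \frac{7}{2}}, lower {\frac{29}{6}}, scaled by C = -\frac{3}{10}. Verdict: none here - no I1-I6 shape fits x = -1 with lower {\frac{29}{6}}.

The tell: t_0 = -\frac{3}{10} here, and the lower running product (C = -3/10, x = -1) is a rising factorial.
Ratio: r(k) = -1 * (k-\frac{1}{3}) (k+\frac{7}{2}) / [(k+\frac{29}{6}) (k+1)] - rational in k. x = -1; t_0 = -\frac{3}{10}; negate the roots.


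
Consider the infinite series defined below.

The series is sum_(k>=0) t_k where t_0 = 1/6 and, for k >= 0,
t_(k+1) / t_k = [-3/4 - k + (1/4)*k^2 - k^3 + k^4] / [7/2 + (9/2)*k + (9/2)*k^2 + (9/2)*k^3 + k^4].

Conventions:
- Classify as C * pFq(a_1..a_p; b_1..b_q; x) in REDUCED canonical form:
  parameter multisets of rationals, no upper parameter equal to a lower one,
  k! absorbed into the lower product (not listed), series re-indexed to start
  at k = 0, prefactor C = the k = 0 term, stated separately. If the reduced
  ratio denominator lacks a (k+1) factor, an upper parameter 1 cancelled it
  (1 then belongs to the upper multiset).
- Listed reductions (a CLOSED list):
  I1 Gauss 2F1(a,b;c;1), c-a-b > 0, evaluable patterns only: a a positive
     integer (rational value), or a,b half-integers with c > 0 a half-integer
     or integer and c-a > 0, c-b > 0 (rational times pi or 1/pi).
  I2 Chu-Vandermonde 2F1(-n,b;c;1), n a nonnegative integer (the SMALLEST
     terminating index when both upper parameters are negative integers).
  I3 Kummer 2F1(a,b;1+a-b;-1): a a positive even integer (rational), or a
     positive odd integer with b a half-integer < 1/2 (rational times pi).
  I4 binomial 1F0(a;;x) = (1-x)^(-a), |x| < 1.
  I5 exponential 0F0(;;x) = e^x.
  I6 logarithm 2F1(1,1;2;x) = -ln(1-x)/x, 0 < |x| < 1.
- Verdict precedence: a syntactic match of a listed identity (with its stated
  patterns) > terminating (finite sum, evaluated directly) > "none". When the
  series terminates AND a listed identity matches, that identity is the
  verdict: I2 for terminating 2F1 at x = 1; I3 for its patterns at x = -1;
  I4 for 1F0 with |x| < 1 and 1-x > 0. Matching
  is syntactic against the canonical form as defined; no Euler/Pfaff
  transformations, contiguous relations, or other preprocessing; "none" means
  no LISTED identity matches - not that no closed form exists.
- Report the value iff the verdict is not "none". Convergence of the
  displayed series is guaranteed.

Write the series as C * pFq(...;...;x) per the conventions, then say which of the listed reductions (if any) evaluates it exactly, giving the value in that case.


Reduced: x = 1, 2F1, upper = {-3/2, 1/2}, lower = {7/2}, C = 1/6. Verdict: this is Gauss (I1, half-integer pattern) (x = 1; upper {-3/2, 1/2} half-integers, c = 7/2 in the evaluable pattern). Its exact value is (175/4096) * pi.

Structural cue: x = 1 and the ratio is unreduced: k^2 + 1 divides both sides (C = 1/6).
Term ratio: r(k) = 1 * (k-3/2) (k+1/2) / [(k+7/2) (k+1)] ; factor over Q: parameters, x = 1, and C = 1/6.


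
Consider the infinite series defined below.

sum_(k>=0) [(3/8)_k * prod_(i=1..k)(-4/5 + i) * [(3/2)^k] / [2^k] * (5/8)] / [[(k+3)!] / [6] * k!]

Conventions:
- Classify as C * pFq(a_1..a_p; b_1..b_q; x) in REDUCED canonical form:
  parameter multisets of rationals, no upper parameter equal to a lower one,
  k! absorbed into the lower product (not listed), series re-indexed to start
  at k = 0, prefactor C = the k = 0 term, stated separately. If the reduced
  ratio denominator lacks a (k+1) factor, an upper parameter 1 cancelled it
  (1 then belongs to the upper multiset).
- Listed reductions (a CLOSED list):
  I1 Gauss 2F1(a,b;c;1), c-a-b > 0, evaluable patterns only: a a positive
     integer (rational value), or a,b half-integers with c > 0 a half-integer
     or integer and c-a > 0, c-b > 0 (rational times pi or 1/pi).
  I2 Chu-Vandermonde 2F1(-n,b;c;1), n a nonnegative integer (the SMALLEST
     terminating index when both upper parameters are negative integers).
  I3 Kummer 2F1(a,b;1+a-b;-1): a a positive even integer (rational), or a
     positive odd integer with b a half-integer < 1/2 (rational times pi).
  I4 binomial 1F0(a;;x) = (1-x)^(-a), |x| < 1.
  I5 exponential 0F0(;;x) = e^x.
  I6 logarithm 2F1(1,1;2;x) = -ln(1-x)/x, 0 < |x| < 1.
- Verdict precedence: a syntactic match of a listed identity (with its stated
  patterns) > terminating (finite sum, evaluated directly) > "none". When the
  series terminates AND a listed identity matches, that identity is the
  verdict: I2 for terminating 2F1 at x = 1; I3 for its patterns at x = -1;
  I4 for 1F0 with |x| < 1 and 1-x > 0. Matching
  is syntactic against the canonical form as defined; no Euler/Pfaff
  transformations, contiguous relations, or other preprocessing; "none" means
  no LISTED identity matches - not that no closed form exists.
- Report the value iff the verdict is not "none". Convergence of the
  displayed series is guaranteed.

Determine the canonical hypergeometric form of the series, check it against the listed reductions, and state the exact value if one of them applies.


Classification (C = 5/8): 2F1 with upper {1/5, 3/8}, lower {4}, argument x = 3/4. Verdict: none - this 2F1 at x = 3/4 matches no listed pattern, and upper {1/5, 3/8} holds no stopper.

Key step: t_0 = 5/8 here, and the denominator's factorial ratio (prefactor 5/8) is a lower Pochhammer.
Term ratio: r(k) = (3/4) * (k+1/5) (k+3/8) / [(k+4) (k+1)] - rational; roots negated = parameters, x = (3/4), C = 5/8.


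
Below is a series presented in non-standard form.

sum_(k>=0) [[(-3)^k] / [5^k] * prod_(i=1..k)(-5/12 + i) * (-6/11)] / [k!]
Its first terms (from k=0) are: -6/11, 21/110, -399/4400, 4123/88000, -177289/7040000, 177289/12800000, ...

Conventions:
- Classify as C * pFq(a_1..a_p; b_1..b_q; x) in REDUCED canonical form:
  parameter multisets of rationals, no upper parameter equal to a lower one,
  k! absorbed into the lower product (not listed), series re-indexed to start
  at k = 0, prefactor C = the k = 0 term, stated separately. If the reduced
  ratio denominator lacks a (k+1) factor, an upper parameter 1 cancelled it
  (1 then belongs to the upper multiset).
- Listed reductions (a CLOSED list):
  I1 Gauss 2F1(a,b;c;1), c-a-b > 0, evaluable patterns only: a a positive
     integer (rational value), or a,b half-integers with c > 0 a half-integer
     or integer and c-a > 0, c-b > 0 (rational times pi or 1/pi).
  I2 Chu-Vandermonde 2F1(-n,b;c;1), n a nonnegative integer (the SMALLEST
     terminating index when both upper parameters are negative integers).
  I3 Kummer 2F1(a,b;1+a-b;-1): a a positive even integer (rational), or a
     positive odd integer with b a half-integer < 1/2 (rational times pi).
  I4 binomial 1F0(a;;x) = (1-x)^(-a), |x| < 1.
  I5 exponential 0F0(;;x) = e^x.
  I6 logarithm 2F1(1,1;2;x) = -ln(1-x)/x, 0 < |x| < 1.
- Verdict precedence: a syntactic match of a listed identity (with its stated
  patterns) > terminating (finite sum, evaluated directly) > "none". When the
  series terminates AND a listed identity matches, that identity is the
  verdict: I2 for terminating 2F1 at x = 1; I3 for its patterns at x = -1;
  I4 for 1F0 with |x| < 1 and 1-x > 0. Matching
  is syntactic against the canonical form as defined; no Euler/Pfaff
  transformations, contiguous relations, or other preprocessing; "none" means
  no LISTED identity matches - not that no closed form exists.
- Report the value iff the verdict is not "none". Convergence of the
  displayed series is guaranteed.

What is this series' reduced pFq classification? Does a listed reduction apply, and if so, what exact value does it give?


The tell: t_0 = -6/11 here, and the two geometric factors (C = -6/11) combine into one argument.
Step ratio: r(k) = (-3/5) * (k+7/12) / [(k+1)] - rational; roots negated = parameters, x = (-3/5), C = -6/11.

The series (x = -3/5) is 1F0: upper {7/12}, lower {-}, prefactor -6/11. Verdict: binomial (I4) fires (the 1F0 binomial series: exponent -7/12, x = -3/5). Value: (-6/11) * (8/5)^(-7/12).


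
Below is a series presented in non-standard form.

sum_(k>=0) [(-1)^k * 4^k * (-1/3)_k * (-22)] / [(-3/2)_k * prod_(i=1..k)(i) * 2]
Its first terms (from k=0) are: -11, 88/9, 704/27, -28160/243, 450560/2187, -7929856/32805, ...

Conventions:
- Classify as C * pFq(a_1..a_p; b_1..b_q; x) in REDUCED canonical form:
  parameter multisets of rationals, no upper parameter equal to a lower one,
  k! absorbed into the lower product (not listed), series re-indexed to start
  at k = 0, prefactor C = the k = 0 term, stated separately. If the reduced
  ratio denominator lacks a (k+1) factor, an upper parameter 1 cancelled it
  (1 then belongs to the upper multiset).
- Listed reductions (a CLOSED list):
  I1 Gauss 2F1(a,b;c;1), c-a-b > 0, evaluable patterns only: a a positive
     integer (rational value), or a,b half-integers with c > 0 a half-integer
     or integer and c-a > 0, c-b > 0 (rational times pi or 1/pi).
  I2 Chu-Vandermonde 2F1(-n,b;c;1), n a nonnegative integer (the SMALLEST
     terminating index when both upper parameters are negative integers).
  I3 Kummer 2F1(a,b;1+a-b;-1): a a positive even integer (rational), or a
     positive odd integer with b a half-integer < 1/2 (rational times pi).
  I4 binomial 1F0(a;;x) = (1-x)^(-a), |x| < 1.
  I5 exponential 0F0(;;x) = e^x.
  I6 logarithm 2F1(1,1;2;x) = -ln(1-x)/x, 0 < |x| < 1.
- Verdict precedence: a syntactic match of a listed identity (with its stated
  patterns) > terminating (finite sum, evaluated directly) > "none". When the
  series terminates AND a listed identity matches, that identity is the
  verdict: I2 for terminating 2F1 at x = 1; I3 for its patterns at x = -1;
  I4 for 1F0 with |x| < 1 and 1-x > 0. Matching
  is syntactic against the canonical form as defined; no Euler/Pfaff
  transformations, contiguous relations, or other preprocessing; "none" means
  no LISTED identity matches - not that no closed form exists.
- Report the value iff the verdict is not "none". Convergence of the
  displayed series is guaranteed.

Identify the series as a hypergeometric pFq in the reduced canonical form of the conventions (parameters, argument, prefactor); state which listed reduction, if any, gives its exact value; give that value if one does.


x = -4 here; the reduced form reads 1F1, upper {-1/3}, lower {-3/2}, C = -11. Verdict: none - this 1F1 at x = -4 matches no listed pattern, and upper {-1/3} holds no stopper.

Key step: t_0 being -11, the product of the first k integers (C = -11, x = -4) is k!.
Ratio: r(k) = (-4) * (k-1/3) / [(k-3/2) (k+1)] - rational in k. x = (-4); t_0 = -11; negate the roots.


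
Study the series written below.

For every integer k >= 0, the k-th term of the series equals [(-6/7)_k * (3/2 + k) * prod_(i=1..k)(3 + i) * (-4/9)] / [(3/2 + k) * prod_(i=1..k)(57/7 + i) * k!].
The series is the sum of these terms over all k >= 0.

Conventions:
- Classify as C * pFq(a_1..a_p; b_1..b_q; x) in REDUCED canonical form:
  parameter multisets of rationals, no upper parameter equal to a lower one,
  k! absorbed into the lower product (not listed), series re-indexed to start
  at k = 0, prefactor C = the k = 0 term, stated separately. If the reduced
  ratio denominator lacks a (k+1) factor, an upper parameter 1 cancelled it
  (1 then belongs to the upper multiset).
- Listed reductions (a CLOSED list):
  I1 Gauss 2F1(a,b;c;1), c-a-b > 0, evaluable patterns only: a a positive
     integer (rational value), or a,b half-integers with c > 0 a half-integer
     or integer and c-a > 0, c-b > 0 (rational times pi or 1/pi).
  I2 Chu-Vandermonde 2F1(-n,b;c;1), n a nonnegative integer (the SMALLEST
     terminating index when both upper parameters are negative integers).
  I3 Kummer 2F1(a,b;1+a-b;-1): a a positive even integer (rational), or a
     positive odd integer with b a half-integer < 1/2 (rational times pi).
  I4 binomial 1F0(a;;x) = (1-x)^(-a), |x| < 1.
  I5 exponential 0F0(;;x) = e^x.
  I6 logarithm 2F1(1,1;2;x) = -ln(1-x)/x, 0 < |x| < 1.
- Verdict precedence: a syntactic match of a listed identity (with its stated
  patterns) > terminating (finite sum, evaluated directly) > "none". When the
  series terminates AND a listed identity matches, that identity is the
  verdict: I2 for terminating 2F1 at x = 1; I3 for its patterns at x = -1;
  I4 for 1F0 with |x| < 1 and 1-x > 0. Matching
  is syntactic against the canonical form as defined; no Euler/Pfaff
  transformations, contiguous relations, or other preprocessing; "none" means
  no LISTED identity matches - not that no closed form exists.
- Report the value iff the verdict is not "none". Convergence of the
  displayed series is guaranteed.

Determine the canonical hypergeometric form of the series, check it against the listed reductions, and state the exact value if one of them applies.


At argument 1: a 2F1 with upper {-6/7, 4}, lower {64/7}, scaled by C = -4/9. Verdict at x = 1: Gauss's theorem (I1) matches (x = 1: the Gamma ratio telescopes since c-a-b = 6 > 0 and a = 4 in Z>0). Sum: -40850/151263.

First insight: t_0 = -4/9 here, and the lower running product (C = -4/9, x = 1) is a rising factorial.
Adjacent-term ratio: r(k) = 1 * (k-6/7) (k+4) / [(k+64/7) (k+1)] - rational in k, leading ratio 1; with t_0 = -4/9, classification follows.


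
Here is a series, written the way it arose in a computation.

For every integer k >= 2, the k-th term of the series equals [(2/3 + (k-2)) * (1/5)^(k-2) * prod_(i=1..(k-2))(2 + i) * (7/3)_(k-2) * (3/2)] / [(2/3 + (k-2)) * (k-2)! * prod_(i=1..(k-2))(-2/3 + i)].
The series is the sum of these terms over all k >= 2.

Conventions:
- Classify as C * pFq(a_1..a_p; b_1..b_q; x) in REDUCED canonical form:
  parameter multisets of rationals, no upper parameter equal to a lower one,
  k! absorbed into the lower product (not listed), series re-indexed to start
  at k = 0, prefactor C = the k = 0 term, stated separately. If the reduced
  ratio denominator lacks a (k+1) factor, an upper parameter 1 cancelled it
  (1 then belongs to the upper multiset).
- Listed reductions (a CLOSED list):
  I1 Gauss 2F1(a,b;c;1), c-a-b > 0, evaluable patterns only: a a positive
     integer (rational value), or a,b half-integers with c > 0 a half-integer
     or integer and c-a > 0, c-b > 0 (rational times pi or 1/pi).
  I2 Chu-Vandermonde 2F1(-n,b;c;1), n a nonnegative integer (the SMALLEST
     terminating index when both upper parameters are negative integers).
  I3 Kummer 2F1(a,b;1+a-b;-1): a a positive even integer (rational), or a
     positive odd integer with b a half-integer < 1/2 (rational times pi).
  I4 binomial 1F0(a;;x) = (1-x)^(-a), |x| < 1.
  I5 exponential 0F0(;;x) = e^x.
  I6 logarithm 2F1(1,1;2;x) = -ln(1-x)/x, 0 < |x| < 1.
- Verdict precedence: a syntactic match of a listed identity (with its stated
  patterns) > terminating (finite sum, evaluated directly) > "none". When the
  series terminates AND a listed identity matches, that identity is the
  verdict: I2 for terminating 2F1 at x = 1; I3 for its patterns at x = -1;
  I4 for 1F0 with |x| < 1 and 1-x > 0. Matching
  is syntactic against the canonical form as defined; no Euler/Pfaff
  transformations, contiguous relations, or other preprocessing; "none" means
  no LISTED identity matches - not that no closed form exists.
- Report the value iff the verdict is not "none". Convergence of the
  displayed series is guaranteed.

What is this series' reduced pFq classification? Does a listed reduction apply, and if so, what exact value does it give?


This is 3/2 * 2F1(7/3, 3; 1/3; 1/5) in reduced canonical form. Verdict: none. Every listed pattern misses the 2F1 form at 1/5, upper {7/3, 3}.

Structural cue: x = (1/5) and the running product (prefactor 3/2) telescopes to a rising factorial.
Term ratio: r(k) = (1/5) * (k+7/3) (k+3) / [(k+1/3) (k+1)] - rational; roots negated = parameters, x = (1/5), C = 3/2.


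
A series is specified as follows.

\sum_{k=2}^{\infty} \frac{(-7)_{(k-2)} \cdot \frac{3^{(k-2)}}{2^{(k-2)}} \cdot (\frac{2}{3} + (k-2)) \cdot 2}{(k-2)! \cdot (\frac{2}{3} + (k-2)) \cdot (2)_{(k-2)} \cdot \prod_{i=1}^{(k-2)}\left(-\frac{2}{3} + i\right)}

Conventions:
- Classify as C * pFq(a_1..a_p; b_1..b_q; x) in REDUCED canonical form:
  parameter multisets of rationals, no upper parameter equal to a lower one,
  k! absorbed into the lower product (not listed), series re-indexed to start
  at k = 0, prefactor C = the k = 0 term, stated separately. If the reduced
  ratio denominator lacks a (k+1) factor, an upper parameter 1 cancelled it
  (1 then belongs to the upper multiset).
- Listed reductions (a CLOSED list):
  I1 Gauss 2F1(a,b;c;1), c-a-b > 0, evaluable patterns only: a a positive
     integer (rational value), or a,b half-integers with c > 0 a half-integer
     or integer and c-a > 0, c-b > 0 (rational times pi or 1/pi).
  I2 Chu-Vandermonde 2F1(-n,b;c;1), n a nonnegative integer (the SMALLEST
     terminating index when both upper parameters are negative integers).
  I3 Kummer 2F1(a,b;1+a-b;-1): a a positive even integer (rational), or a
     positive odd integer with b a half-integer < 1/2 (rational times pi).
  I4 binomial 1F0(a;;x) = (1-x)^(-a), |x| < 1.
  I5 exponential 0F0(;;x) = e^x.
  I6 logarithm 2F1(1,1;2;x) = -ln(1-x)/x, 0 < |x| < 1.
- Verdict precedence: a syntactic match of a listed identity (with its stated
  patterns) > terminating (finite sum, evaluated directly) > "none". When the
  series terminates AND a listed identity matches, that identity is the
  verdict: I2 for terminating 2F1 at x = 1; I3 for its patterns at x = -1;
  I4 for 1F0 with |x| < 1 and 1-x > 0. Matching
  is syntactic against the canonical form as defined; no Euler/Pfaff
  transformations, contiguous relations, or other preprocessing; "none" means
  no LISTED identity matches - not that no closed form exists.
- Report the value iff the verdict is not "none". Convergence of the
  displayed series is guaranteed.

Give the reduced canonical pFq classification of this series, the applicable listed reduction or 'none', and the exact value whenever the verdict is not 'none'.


Canonical form: C = 2 times 1F2 with upper {-7}, lower {\frac{1}{3}, 2}, x = \frac{3}{2}. Verdict: terminating. With -7 upstairs the series is a 8-term polynomial sum; evaluated term by term. Hence: -\frac{173203585901}{63454576640}.

Key observation: t_0 = 2 here, and the lower running product (C = 2) is a rising factorial.
Consecutive-term ratio: r(k) = \frac{3}{2} * (k-7) / [(k+\frac{1}{3}) (k+2) (k+1)] - rational in k, leading ratio \frac{3}{2}; with t_0 = 2, classification follows.


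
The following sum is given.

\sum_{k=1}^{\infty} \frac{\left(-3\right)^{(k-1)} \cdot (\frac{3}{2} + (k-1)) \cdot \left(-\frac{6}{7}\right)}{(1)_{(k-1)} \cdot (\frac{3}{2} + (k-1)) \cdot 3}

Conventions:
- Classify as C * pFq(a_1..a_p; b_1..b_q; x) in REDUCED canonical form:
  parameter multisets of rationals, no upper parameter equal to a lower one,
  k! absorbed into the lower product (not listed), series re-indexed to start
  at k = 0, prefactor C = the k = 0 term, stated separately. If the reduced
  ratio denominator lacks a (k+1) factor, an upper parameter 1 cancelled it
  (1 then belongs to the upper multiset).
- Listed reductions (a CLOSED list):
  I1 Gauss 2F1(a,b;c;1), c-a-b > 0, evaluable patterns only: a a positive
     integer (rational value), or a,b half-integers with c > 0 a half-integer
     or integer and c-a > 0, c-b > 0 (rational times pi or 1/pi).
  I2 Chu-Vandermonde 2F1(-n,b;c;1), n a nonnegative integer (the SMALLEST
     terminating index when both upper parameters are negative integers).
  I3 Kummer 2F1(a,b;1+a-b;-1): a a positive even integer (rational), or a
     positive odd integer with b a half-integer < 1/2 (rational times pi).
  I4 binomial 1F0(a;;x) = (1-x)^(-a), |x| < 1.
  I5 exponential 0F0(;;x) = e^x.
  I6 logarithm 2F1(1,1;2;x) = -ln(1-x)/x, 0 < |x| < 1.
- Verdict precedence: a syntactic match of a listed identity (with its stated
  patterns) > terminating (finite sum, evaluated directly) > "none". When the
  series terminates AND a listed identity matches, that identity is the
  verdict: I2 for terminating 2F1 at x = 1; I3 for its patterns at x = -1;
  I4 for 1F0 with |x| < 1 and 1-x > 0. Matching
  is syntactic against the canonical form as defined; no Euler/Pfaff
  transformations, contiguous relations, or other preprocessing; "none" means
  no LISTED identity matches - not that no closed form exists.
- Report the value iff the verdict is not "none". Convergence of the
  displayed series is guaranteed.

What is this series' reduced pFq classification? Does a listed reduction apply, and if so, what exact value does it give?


Reduced: x = -3, 0F0, upper = {-}, lower = {-}, C = -\frac{2}{7}. Verdict: the exponential series (I5) applies (the 0F0 exponential series at x = -3). Its exact value is \left(-\frac{2}{7}\right) \cdot e^{-3}.

Key step: t_0 = -\frac{2}{7} here, and the constant factors (prefactor -2/7) combine into one prefactor.
Step ratio: r(k) = -3 * 1 / [(k+1)] - rational; roots negated = parameters, x = -3, C = -\frac{2}{7}.
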